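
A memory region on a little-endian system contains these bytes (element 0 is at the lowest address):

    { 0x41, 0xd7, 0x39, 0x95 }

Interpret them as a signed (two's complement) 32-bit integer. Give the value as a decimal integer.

-1791371455

Little-endian: lowest address holds the least-significant byte.
Reassemble most-significant byte first: 95 39 D7 41 → 0x9539D741.
Top bit is set, so as a signed 32-bit value this is 0x9539D741 − 2^32 = -1791371455.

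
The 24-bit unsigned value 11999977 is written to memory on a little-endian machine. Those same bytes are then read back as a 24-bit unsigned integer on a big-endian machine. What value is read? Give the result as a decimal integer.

11999977 in 24-bit hexadecimal is 0xB71AE9.
Stored little-endian, the bytes at ascending addresses are E9 1A B7.
Read back as big-endian, the last byte is least significant, giving 0xE91AB7.
0xE91AB7 = 15276727.

15276727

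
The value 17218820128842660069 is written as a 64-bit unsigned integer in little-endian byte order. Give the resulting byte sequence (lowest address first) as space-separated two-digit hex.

17218820128842660069 in hexadecimal, padded to 64 bits, is 0xEEF589AD8F0338E5.
Split into bytes (most-significant first): EE F5 89 AD 8F 03 38 E5.
Little-endian stores the least-significant byte at the lowest address.
So at ascending addresses the bytes are E5 38 03 8F AD 89 F5 EE.

E5 38 03 8F AD 89 F5 EE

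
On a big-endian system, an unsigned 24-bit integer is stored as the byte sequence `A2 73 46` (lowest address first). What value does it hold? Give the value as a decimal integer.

Big-endian: lowest address holds the most-significant byte.
The bytes are already most-significant first: 0xA27346.
0xA27346 = 10646342.

10646342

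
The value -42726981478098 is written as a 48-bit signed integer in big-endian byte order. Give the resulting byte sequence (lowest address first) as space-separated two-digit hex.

Two's complement of -42726981478098 in 48 bits: 42726981478098 = 0x26DC268DA6D2; invert → 0xD923D972592D; add 1 → 0xD923D972592E.
Split into bytes (most-significant first): D9 23 D9 72 59 2E.
Big-endian stores the most-significant byte at the lowest address.
So the memory order matches the most-significant-first order: D9 23 D9 72 59 2E.

D9 23 D9 72 59 2E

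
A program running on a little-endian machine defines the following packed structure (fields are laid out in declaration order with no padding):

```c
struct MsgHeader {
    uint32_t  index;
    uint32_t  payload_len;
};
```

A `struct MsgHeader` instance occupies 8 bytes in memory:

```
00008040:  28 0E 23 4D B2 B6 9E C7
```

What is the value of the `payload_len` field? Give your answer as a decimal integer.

`payload_len` follows `index` (4 bytes), so it starts at byte offset 4 and occupies 4 bytes.
Bytes at offsets 4..7: B2 B6 9E C7.
Little-endian stores the least-significant byte at the lowest address.
Reassemble most-significant byte first: C7 9E B6 B2 → 0xC79EB6B2.
0xC79EB6B2 = 3349067442.

3349067442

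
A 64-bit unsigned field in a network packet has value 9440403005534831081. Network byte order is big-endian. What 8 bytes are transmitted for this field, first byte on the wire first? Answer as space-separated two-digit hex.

9440403005534831081 in hexadecimal, padded to 64 bits, is 0x83030C84216F01E9.
Split into bytes (most-significant first): 83 03 0C 84 21 6F 01 E9.
Big-endian stores the most-significant byte at the lowest address.
So the memory order matches the most-significant-first order: 83 03 0C 84 21 6F 01 E9.

83 03 0C 84 21 6F 01 E9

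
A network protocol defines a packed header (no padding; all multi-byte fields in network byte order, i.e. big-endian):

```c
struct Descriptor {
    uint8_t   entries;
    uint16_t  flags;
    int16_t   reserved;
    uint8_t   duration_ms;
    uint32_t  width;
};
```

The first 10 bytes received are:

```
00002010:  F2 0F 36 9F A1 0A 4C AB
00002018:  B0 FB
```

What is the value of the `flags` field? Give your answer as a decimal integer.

3894

`flags` follows `entries` (1 byte), so it starts at byte offset 1 and occupies 2 bytes.
Bytes at offsets 1..2: 0F 36.
In big-endian order the high byte comes first in memory.
The bytes are already most-significant first: 0x0F36.
0x0F36 = 3894.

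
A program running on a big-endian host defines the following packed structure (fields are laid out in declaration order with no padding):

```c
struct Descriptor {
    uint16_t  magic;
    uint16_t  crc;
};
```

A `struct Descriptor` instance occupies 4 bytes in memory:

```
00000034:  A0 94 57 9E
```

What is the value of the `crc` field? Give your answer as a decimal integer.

`crc` follows `magic` (2 bytes), so it starts at byte offset 2 and occupies 2 bytes.
Bytes at offsets 2..3: 57 9E.
Big-endian: lowest address holds the most-significant byte.
The bytes are already most-significant first: 0x579E.
0x579E = 22430.

22430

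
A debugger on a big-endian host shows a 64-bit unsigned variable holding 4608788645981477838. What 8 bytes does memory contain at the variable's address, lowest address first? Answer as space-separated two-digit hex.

3F F5 B4 DA E8 94 5B CE

4608788645981477838 in hexadecimal, padded to 64 bits, is 0x3FF5B4DAE8945BCE.
Split into bytes (most-significant first): 3F F5 B4 DA E8 94 5B CE.
Big-endian: lowest address holds the most-significant byte.
So the memory order matches the most-significant-first order: 3F F5 B4 DA E8 94 5B CE.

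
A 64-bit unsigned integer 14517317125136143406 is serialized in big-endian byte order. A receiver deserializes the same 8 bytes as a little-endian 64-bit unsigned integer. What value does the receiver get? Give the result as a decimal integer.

14517317125136143406 in 64-bit hexadecimal is 0xC977DF025F6F542E.
Stored big-endian, the bytes at ascending addresses are C9 77 DF 02 5F 6F 54 2E.
Read back as little-endian, the first byte is least significant, giving 0x2E546F5F02DF77C9.
0x2E546F5F02DF77C9 = 3338415677649156041.

3338415677649156041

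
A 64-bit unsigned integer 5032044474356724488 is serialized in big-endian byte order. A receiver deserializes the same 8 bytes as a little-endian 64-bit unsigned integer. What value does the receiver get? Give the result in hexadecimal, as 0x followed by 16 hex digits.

0x08F3FFDBC969D545

5032044474356724488 in 64-bit hexadecimal is 0x45D569C9DBFFF308.
Stored big-endian, the bytes at ascending addresses are 45 D5 69 C9 DB FF F3 08.
Read back as little-endian, the first byte is least significant, giving 0x08F3FFDBC969D545.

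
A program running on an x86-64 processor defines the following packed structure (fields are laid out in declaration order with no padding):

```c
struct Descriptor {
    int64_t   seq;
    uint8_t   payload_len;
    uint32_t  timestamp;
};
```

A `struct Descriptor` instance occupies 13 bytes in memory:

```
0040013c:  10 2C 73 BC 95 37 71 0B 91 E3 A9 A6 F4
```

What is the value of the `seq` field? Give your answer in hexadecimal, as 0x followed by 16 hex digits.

0x0B713795BC732C10

`seq` is the first field, at byte offset 0, occupying 8 bytes.
Bytes at offsets 0..7: 10 2C 73 BC 95 37 71 0B.
Little-endian stores the least-significant byte at the lowest address.
Reassemble most-significant byte first: 0B 71 37 95 BC 73 2C 10 → 0x0B713795BC732C10.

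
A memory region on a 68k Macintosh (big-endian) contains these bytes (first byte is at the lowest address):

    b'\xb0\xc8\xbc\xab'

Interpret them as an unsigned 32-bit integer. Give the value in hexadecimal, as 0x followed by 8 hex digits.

0xB0C8BCAB

In big-endian order the high byte comes first in memory.
The bytes are already most-significant first: 0xB0C8BCAB.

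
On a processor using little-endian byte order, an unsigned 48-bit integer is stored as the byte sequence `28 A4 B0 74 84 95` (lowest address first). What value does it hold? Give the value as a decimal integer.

164396125955112

In little-endian order the low byte comes first in memory.
Reassemble most-significant byte first: 95 84 74 B0 A4 28 → 0x958474B0A428.
0x958474B0A428 = 164396125955112.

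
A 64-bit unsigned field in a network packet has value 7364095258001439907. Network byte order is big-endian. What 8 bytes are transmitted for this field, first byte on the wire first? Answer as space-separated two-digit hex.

66 32 85 9E D9 50 7C A3

7364095258001439907 in hexadecimal, padded to 64 bits, is 0x6632859ED9507CA3.
Split into bytes (most-significant first): 66 32 85 9E D9 50 7C A3.
In big-endian order the high byte comes first in memory.
So the memory order matches the most-significant-first order: 66 32 85 9E D9 50 7C A3.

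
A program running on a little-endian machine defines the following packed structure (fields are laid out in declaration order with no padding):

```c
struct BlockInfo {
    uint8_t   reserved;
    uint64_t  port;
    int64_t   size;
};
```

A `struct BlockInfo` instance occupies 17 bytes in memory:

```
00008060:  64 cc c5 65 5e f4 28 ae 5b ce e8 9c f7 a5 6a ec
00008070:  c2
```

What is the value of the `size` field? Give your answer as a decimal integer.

`size` follows `reserved` (1 B), `port` (8 B), so it starts at offset 1 + 8 = 9 and occupies 8 bytes.
Bytes at offsets 9..16: CE E8 9C F7 A5 6A EC C2.
In little-endian order the low byte comes first in memory.
Reassemble most-significant byte first: C2 EC 6A A5 F7 9C E8 CE → 0xC2EC6AA5F79CE8CE.
Top bit is set, so as a signed 64-bit value this is 0xC2EC6AA5F79CE8CE − 2^64 = -4401025474791413554.

-4401025474791413554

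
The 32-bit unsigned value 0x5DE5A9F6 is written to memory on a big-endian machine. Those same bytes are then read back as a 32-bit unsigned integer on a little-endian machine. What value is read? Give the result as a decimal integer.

Stored big-endian, the bytes at ascending addresses are 5D E5 A9 F6.
Read back as little-endian, the first byte is least significant, giving 0xF6A9E55D.
0xF6A9E55D = 4138329437.

4138329437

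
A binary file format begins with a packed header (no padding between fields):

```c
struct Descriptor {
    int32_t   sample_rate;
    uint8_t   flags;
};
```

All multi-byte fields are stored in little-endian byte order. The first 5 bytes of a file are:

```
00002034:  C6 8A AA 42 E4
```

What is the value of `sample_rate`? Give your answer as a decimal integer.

1118472902

`sample_rate` is the first field, at byte offset 0, occupying 4 bytes.
Bytes at offsets 0..3: C6 8A AA 42.
Little-endian stores the least-significant byte at the lowest address.
Reassemble most-significant byte first: 42 AA 8A C6 → 0x42AA8AC6.
0x42AA8AC6 = 1118472902.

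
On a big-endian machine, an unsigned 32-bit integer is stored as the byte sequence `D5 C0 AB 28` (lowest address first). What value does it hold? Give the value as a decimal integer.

3586173736

Big-endian stores the most-significant byte at the lowest address.
The bytes are already most-significant first: 0xD5C0AB28.
0xD5C0AB28 = 3586173736.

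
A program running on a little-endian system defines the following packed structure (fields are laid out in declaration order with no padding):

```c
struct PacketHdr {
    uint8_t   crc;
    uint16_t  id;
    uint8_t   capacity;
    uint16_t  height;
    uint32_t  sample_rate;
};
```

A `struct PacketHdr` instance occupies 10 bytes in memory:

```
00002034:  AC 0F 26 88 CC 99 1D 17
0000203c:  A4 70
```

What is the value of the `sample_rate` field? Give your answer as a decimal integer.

1889802013

`sample_rate` follows `crc` (1 B), `id` (2 B), `capacity` (1 B), `height` (2 B), so it starts at offset 1 + 2 + 1 + 2 = 6 and occupies 4 bytes.
Bytes at offsets 6..9: 1D 17 A4 70.
Little-endian: lowest address holds the least-significant byte.
Reassemble most-significant byte first: 70 A4 17 1D → 0x70A4171D.
0x70A4171D = 1889802013.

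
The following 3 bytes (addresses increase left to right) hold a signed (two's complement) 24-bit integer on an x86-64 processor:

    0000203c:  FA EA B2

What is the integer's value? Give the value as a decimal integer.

Little-endian stores the least-significant byte at the lowest address.
Reassemble most-significant byte first: B2 EA FA → 0xB2EAFA.
Top bit is set, so as a signed 24-bit value this is 0xB2EAFA − 2^24 = -5051654.

-5051654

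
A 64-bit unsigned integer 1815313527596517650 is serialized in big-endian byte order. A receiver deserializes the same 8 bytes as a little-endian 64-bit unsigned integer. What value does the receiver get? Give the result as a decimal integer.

1299668992394932505

1815313527596517650 in 64-bit hexadecimal is 0x19314A09105A0912.
Stored big-endian, the bytes at ascending addresses are 19 31 4A 09 10 5A 09 12.
Read back as little-endian, the first byte is least significant, giving 0x12095A10094A3119.
0x12095A10094A3119 = 1299668992394932505.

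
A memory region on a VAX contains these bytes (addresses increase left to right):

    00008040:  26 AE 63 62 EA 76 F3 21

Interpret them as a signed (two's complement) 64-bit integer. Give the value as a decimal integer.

2446429771637435942

Little-endian: lowest address holds the least-significant byte.
Reassemble most-significant byte first: 21 F3 76 EA 62 63 AE 26 → 0x21F376EA6263AE26.
0x21F376EA6263AE26 = 2446429771637435942.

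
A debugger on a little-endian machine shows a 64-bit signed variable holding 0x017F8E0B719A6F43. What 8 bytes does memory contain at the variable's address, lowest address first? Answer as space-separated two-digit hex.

43 6F 9A 71 0B 8E 7F 01

Split into bytes (most-significant first): 01 7F 8E 0B 71 9A 6F 43.
In little-endian order the low byte comes first in memory.
So at ascending addresses the bytes are 43 6F 9A 71 0B 8E 7F 01.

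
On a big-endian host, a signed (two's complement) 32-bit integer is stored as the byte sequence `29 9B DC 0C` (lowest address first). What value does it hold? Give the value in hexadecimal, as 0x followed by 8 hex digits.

0x299BDC0C

Big-endian stores the most-significant byte at the lowest address.
The bytes are already most-significant first: 0x299BDC0C.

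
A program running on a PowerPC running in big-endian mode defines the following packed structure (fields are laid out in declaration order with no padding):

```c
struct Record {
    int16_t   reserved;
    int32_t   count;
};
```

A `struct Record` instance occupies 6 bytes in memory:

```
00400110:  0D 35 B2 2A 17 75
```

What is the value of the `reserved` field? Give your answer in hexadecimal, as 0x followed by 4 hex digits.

0x0D35

`reserved` is the first field, at byte offset 0, occupying 2 bytes.
Bytes at offsets 0..1: 0D 35.
In big-endian order the high byte comes first in memory.
The bytes are already most-significant first: 0x0D35.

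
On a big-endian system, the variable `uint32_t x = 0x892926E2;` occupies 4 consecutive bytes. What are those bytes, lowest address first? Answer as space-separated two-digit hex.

Split into bytes (most-significant first): 89 29 26 E2.
In big-endian order the high byte comes first in memory.
So the memory order matches the most-significant-first order: 89 29 26 E2.

89 29 26 E2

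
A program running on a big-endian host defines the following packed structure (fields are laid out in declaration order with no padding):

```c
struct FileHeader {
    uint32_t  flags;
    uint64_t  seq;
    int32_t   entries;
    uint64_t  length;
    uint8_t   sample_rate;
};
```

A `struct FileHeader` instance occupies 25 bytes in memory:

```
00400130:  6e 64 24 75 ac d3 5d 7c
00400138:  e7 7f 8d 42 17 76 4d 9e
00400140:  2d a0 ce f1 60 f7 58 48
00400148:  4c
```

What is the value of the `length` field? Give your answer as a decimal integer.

`length` follows `flags` (4 B), `seq` (8 B), `entries` (4 B), so it starts at offset 4 + 8 + 4 = 16 and occupies 8 bytes.
Bytes at offsets 16..23: 2D A0 CE F1 60 F7 58 48.
In big-endian order the high byte comes first in memory.
The bytes are already most-significant first: 0x2DA0CEF160F75848.
0x2DA0CEF160F75848 = 3287855264089725000.

3287855264089725000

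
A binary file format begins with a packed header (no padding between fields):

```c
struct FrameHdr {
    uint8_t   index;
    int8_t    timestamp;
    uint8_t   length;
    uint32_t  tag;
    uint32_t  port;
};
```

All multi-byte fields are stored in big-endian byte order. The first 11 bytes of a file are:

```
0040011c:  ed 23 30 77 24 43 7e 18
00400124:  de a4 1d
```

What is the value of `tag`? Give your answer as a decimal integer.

1998865278

`tag` follows `index` (1 B), `timestamp` (1 B), `length` (1 B), so it starts at offset 1 + 1 + 1 = 3 and occupies 4 bytes.
Bytes at offsets 3..6: 77 24 43 7E.
Big-endian stores the most-significant byte at the lowest address.
The bytes are already most-significant first: 0x7724437E.
0x7724437E = 1998865278.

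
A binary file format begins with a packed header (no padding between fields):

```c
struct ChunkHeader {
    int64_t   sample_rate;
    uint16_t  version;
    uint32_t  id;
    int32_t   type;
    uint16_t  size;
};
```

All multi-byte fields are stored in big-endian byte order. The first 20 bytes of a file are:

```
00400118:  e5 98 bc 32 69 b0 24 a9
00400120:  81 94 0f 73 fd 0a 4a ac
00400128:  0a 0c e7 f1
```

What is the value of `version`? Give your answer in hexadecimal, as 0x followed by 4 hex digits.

`version` follows `sample_rate` (8 bytes), so it starts at byte offset 8 and occupies 2 bytes.
Bytes at offsets 8..9: 81 94.
Big-endian stores the most-significant byte at the lowest address.
The bytes are already most-significant first: 0x8194.

0x8194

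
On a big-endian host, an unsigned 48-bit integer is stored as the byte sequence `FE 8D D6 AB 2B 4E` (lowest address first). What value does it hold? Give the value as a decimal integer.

279885145385806

Big-endian: lowest address holds the most-significant byte.
The bytes are already most-significant first: 0xFE8DD6AB2B4E.
0xFE8DD6AB2B4E = 279885145385806.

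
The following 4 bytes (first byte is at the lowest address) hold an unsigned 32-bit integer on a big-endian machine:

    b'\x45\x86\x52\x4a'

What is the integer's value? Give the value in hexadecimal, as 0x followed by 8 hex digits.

0x4586524A

Big-endian stores the most-significant byte at the lowest address.
The bytes are already most-significant first: 0x4586524A.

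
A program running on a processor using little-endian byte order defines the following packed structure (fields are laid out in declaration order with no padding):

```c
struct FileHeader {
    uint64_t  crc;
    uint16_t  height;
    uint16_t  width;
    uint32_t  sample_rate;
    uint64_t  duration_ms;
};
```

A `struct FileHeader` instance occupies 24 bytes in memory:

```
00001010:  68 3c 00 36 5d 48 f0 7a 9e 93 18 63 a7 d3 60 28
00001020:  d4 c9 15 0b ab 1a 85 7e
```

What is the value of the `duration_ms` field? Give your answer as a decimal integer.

`duration_ms` follows `crc` (8 B), `height` (2 B), `width` (2 B), `sample_rate` (4 B), so it starts at offset 8 + 2 + 2 + 4 = 16 and occupies 8 bytes.
Bytes at offsets 16..23: D4 C9 15 0B AB 1A 85 7E.
Little-endian stores the least-significant byte at the lowest address.
Reassemble most-significant byte first: 7E 85 1A AB 0B 15 C9 D4 → 0x7E851AAB0B15C9D4.
0x7E851AAB0B15C9D4 = 9116722342609144276.

9116722342609144276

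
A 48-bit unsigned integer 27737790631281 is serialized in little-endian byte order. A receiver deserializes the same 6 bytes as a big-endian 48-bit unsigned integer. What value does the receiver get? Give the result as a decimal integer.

27737790631281 in 48-bit hexadecimal is 0x193A35284D71.
Stored little-endian, the bytes at ascending addresses are 71 4D 28 35 3A 19.
Read back as big-endian, the last byte is least significant, giving 0x714D28353A19.
0x714D28353A19 = 124576200997401.

124576200997401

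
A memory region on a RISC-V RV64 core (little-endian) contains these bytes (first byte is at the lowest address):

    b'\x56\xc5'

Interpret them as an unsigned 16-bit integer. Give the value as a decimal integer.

Little-endian stores the least-significant byte at the lowest address.
Reassemble most-significant byte first: C5 56 → 0xC556.
0xC556 = 50518.

50518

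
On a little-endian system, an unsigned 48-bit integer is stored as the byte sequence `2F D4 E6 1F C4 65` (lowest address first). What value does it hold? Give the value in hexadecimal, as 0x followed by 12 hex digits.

Little-endian: lowest address holds the least-significant byte.
Reassemble most-significant byte first: 65 C4 1F E6 D4 2F → 0x65C41FE6D42F.

0x65C41FE6D42F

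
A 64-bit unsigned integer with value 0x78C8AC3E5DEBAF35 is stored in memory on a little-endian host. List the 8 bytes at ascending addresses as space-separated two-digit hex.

35 AF EB 5D 3E AC C8 78

Split into bytes (most-significant first): 78 C8 AC 3E 5D EB AF 35.
Little-endian: lowest address holds the least-significant byte.
So at ascending addresses the bytes are 35 AF EB 5D 3E AC C8 78.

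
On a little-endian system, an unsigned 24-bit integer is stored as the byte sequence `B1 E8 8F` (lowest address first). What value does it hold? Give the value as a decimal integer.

In little-endian order the low byte comes first in memory.
Reassemble most-significant byte first: 8F E8 B1 → 0x8FE8B1.
0x8FE8B1 = 9431217.

9431217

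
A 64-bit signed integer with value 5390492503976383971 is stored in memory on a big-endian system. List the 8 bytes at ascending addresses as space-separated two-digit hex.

5390492503976383971 in hexadecimal, padded to 64 bits, is 0x4ACEE05F4FEB15E3.
Split into bytes (most-significant first): 4A CE E0 5F 4F EB 15 E3.
Big-endian: lowest address holds the most-significant byte.
So the memory order matches the most-significant-first order: 4A CE E0 5F 4F EB 15 E3.

4A CE E0 5F 4F EB 15 E3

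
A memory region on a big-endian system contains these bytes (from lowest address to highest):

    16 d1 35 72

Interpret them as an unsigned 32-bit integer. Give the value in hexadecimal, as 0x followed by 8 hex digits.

0x16D13572

Big-endian: lowest address holds the most-significant byte.
The bytes are already most-significant first: 0x16D13572.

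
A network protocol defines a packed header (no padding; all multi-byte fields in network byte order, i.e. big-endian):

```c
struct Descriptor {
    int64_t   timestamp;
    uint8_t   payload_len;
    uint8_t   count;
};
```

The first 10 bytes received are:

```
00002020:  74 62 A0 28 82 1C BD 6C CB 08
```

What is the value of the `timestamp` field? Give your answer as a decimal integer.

8386441551959342444

`timestamp` is the first field, at byte offset 0, occupying 8 bytes.
Bytes at offsets 0..7: 74 62 A0 28 82 1C BD 6C.
In big-endian order the high byte comes first in memory.
The bytes are already most-significant first: 0x7462A028821CBD6C.
0x7462A028821CBD6C = 8386441551959342444.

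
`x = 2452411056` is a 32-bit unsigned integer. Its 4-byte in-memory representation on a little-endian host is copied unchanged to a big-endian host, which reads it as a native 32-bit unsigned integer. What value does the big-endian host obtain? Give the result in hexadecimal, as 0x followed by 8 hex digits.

0xB0D22C92

2452411056 in 32-bit hexadecimal is 0x922CD2B0.
Stored little-endian, the bytes at ascending addresses are B0 D2 2C 92.
Read back as big-endian, the last byte is least significant, giving 0xB0D22C92.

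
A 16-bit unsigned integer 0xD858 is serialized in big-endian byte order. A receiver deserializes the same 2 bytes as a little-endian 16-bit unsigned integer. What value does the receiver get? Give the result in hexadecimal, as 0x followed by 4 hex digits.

Stored big-endian, the bytes at ascending addresses are D8 58.
Read back as little-endian, the first byte is least significant, giving 0x58D8.

0x58D8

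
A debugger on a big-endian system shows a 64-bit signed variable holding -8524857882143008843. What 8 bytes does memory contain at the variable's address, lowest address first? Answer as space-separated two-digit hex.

89 B1 9E EC 3E 2D 57 B5

Two's complement of -8524857882143008843 in 64 bits: 8524857882143008843 = 0x764E6113C1D2A84B; invert → 0x89B19EEC3E2D57B4; add 1 → 0x89B19EEC3E2D57B5.
Split into bytes (most-significant first): 89 B1 9E EC 3E 2D 57 B5.
Big-endian: lowest address holds the most-significant byte.
So the memory order matches the most-significant-first order: 89 B1 9E EC 3E 2D 57 B5.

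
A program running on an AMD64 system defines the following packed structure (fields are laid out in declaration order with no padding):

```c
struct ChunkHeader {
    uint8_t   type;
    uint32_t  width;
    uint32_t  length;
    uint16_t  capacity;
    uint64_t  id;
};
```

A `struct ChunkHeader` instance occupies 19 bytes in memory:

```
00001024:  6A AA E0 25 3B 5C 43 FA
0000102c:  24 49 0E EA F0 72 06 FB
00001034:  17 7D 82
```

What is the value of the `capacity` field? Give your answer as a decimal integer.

`capacity` follows `type` (1 B), `width` (4 B), `length` (4 B), so it starts at offset 1 + 4 + 4 = 9 and occupies 2 bytes.
Bytes at offsets 9..10: 49 0E.
Little-endian: lowest address holds the least-significant byte.
Reassemble most-significant byte first: 0E 49 → 0x0E49.
0x0E49 = 3657.

3657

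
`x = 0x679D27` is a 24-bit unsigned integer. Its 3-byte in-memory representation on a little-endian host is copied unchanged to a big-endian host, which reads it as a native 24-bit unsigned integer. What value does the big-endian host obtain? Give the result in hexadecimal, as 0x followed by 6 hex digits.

Stored little-endian, the bytes at ascending addresses are 27 9D 67.
Read back as big-endian, the last byte is least significant, giving 0x279D67.

0x279D67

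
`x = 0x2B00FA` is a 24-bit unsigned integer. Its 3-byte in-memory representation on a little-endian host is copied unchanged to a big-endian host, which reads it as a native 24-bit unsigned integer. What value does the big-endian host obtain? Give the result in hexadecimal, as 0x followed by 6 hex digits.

Stored little-endian, the bytes at ascending addresses are FA 00 2B.
Read back as big-endian, the last byte is least significant, giving 0xFA002B.

0xFA002B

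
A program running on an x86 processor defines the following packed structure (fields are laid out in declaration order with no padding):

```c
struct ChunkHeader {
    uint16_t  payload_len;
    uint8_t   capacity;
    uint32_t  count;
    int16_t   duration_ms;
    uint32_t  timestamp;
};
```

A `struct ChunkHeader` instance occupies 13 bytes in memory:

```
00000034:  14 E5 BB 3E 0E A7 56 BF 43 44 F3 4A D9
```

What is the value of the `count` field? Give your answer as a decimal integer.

1453788734

`count` follows `payload_len` (2 B), `capacity` (1 B), so it starts at offset 2 + 1 = 3 and occupies 4 bytes.
Bytes at offsets 3..6: 3E 0E A7 56.
In little-endian order the low byte comes first in memory.
Reassemble most-significant byte first: 56 A7 0E 3E → 0x56A70E3E.
0x56A70E3E = 1453788734.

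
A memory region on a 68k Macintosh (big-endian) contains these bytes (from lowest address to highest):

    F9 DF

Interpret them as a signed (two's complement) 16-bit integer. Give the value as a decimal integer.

-1569

Big-endian: lowest address holds the most-significant byte.
The bytes are already most-significant first: 0xF9DF.
Top bit is set, so as a signed 16-bit value this is 0xF9DF − 2^16 = -1569.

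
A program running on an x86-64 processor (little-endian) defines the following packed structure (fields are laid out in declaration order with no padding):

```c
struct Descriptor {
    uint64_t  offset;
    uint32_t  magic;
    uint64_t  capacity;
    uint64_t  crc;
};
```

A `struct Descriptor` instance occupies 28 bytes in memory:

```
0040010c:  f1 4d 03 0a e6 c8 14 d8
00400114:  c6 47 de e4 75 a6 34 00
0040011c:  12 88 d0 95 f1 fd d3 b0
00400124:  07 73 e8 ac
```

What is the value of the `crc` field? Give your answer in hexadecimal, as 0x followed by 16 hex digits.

0xACE87307B0D3FDF1

`crc` follows `offset` (8 B), `magic` (4 B), `capacity` (8 B), so it starts at offset 8 + 4 + 8 = 20 and occupies 8 bytes.
Bytes at offsets 20..27: F1 FD D3 B0 07 73 E8 AC.
In little-endian order the low byte comes first in memory.
Reassemble most-significant byte first: AC E8 73 07 B0 D3 FD F1 → 0xACE87307B0D3FDF1.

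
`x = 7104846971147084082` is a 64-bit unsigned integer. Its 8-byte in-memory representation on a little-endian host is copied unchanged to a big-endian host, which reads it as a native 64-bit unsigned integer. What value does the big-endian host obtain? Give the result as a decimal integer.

7104846971147084082 in 64-bit hexadecimal is 0x62997CAD5ABB6132.
Stored little-endian, the bytes at ascending addresses are 32 61 BB 5A AD 7C 99 62.
Read back as big-endian, the last byte is least significant, giving 0x3261BB5AAD7C9962.
0x3261BB5AAD7C9962 = 3630388772769405282.

3630388772769405282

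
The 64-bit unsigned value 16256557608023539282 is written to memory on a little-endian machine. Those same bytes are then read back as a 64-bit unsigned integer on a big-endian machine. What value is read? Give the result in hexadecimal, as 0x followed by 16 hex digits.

0x52BEEA7803E59AE1

16256557608023539282 in 64-bit hexadecimal is 0xE19AE50378EABE52.
Stored little-endian, the bytes at ascending addresses are 52 BE EA 78 03 E5 9A E1.
Read back as big-endian, the last byte is least significant, giving 0x52BEEA7803E59AE1.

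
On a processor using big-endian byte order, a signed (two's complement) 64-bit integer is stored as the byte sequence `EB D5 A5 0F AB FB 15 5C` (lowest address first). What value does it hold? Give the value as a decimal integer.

In big-endian order the high byte comes first in memory.
The bytes are already most-significant first: 0xEBD5A50FABFB155C.
Top bit is set, so as a signed 64-bit value this is 0xEBD5A50FABFB155C − 2^64 = -1453073818028665508.

-1453073818028665508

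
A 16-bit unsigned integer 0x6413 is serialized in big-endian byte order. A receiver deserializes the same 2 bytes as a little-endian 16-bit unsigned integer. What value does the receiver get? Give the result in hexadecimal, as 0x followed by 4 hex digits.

0x1364

Stored big-endian, the bytes at ascending addresses are 64 13.
Read back as little-endian, the first byte is least significant, giving 0x1364.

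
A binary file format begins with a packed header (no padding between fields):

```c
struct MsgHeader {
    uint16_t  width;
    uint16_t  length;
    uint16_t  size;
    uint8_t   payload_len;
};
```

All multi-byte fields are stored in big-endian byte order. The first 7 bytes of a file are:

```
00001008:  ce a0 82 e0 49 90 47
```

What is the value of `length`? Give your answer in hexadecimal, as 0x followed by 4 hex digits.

0x82E0

`length` follows `width` (2 bytes), so it starts at byte offset 2 and occupies 2 bytes.
Bytes at offsets 2..3: 82 E0.
Big-endian stores the most-significant byte at the lowest address.
The bytes are already most-significant first: 0x82E0.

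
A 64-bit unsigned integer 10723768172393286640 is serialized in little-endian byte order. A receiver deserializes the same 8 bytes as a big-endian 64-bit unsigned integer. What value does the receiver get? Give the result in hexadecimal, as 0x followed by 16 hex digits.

10723768172393286640 in 64-bit hexadecimal is 0x94D27A55F9244BF0.
Stored little-endian, the bytes at ascending addresses are F0 4B 24 F9 55 7A D2 94.
Read back as big-endian, the last byte is least significant, giving 0xF04B24F9557AD294.

0xF04B24F9557AD294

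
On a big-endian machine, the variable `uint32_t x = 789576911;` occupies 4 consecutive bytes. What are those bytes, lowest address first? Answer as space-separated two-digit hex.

2F 0F FC CF

789576911 in hexadecimal, padded to 32 bits, is 0x2F0FFCCF.
Split into bytes (most-significant first): 2F 0F FC CF.
Big-endian stores the most-significant byte at the lowest address.
So the memory order matches the most-significant-first order: 2F 0F FC CF.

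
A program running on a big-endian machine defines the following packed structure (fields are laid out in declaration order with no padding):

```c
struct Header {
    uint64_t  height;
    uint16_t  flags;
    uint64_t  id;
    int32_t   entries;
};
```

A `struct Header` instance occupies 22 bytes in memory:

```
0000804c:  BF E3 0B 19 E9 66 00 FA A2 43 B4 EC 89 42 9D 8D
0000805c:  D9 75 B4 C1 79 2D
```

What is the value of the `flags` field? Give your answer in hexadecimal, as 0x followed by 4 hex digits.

0xA243

`flags` follows `height` (8 bytes), so it starts at byte offset 8 and occupies 2 bytes.
Bytes at offsets 8..9: A2 43.
In big-endian order the high byte comes first in memory.
The bytes are already most-significant first: 0xA243.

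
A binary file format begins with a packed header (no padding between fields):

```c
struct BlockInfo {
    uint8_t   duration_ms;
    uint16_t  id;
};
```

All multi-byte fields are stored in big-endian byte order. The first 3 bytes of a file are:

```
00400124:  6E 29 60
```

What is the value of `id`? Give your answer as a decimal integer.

`id` follows `duration_ms` (1 byte), so it starts at byte offset 1 and occupies 2 bytes.
Bytes at offsets 1..2: 29 60.
Big-endian stores the most-significant byte at the lowest address.
The bytes are already most-significant first: 0x2960.
0x2960 = 10592.

10592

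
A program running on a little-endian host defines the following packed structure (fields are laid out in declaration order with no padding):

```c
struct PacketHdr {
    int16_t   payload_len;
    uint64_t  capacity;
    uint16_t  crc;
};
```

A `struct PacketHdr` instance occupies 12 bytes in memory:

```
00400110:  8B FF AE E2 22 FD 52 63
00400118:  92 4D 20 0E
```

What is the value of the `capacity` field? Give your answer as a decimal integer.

`capacity` follows `payload_len` (2 bytes), so it starts at byte offset 2 and occupies 8 bytes.
Bytes at offsets 2..9: AE E2 22 FD 52 63 92 4D.
Little-endian stores the least-significant byte at the lowest address.
Reassemble most-significant byte first: 4D 92 63 52 FD 22 E2 AE → 0x4D926352FD22E2AE.
0x4D926352FD22E2AE = 5589639295605596846.

5589639295605596846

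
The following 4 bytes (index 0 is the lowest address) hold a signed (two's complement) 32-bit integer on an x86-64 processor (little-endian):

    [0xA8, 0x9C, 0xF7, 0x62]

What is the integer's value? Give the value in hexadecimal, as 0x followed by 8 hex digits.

0x62F79CA8

In little-endian order the low byte comes first in memory.
Reassemble most-significant byte first: 62 F7 9C A8 → 0x62F79CA8.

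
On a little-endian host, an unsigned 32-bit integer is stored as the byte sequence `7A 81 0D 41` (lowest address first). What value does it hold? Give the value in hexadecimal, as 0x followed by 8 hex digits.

0x410D817A

Little-endian stores the least-significant byte at the lowest address.
Reassemble most-significant byte first: 41 0D 81 7A → 0x410D817A.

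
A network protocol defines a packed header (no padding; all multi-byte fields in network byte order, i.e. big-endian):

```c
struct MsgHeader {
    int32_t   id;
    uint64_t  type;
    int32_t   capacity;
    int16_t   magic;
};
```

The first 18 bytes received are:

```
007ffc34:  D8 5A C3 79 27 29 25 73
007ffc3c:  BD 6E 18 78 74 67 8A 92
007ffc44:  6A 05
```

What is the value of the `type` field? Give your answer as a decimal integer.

`type` follows `id` (4 bytes), so it starts at byte offset 4 and occupies 8 bytes.
Bytes at offsets 4..11: 27 29 25 73 BD 6E 18 78.
In big-endian order the high byte comes first in memory.
The bytes are already most-significant first: 0x27292573BD6E1878.
0x27292573BD6E1878 = 2821827820553902200.

2821827820553902200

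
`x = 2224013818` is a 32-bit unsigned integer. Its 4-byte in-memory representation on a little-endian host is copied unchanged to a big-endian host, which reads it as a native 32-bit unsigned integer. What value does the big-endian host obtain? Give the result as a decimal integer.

4206989188

2224013818 in 32-bit hexadecimal is 0x848FC1FA.
Stored little-endian, the bytes at ascending addresses are FA C1 8F 84.
Read back as big-endian, the last byte is least significant, giving 0xFAC18F84.
0xFAC18F84 = 4206989188.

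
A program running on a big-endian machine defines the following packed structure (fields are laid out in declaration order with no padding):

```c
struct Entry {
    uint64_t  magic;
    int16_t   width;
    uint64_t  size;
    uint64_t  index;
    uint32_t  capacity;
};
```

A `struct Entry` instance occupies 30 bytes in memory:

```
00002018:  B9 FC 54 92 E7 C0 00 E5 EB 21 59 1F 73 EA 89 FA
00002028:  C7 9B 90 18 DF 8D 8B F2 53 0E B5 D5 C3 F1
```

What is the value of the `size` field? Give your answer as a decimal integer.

6421979044828071835

`size` follows `magic` (8 B), `width` (2 B), so it starts at offset 8 + 2 = 10 and occupies 8 bytes.
Bytes at offsets 10..17: 59 1F 73 EA 89 FA C7 9B.
Big-endian stores the most-significant byte at the lowest address.
The bytes are already most-significant first: 0x591F73EA89FAC79B.
0x591F73EA89FAC79B = 6421979044828071835.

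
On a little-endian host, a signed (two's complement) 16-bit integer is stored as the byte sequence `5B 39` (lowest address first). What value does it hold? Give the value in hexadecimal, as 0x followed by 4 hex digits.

Little-endian: lowest address holds the least-significant byte.
Reassemble most-significant byte first: 39 5B → 0x395B.

0x395B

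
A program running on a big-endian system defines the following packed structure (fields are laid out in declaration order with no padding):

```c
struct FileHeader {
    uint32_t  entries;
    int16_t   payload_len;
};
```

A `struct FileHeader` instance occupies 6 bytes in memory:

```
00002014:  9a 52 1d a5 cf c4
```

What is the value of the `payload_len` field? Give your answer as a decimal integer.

-12348

`payload_len` follows `entries` (4 bytes), so it starts at byte offset 4 and occupies 2 bytes.
Bytes at offsets 4..5: CF C4.
Big-endian: lowest address holds the most-significant byte.
The bytes are already most-significant first: 0xCFC4.
Top bit is set, so as a signed 16-bit value this is 0xCFC4 − 2^16 = -12348.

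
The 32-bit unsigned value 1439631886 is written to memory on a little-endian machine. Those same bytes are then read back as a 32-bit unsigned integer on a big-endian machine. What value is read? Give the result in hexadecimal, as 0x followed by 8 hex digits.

1439631886 in 32-bit hexadecimal is 0x55CF0A0E.
Stored little-endian, the bytes at ascending addresses are 0E 0A CF 55.
Read back as big-endian, the last byte is least significant, giving 0x0E0ACF55.

0x0E0ACF55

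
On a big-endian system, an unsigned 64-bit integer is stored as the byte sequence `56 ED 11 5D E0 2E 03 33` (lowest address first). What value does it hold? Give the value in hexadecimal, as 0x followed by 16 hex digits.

Big-endian: lowest address holds the most-significant byte.
The bytes are already most-significant first: 0x56ED115DE02E0333.

0x56ED115DE02E0333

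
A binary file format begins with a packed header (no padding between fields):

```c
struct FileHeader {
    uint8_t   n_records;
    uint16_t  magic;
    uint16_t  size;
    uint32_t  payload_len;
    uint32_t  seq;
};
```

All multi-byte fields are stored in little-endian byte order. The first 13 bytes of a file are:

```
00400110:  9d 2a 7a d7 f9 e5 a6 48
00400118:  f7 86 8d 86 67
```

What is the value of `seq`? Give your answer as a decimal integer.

1736871302

`seq` follows `n_records` (1 B), `magic` (2 B), `size` (2 B), `payload_len` (4 B), so it starts at offset 1 + 2 + 2 + 4 = 9 and occupies 4 bytes.
Bytes at offsets 9..12: 86 8D 86 67.
Little-endian stores the least-significant byte at the lowest address.
Reassemble most-significant byte first: 67 86 8D 86 → 0x67868D86.
0x67868D86 = 1736871302.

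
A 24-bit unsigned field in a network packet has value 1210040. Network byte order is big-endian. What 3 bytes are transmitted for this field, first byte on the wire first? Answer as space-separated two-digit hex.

1210040 in hexadecimal, padded to 24 bits, is 0x1276B8.
Split into bytes (most-significant first): 12 76 B8.
Big-endian: lowest address holds the most-significant byte.
So the memory order matches the most-significant-first order: 12 76 B8.

12 76 B8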